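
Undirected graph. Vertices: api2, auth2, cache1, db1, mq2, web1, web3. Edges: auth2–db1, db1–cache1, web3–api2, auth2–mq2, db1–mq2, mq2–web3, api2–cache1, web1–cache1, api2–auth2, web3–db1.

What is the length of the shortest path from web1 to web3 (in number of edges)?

Distance 0: web1.
Distance 1: cache1.
Distance 2: api2, db1.
Distance 3: auth2, mq2, web3 — contains web3.

3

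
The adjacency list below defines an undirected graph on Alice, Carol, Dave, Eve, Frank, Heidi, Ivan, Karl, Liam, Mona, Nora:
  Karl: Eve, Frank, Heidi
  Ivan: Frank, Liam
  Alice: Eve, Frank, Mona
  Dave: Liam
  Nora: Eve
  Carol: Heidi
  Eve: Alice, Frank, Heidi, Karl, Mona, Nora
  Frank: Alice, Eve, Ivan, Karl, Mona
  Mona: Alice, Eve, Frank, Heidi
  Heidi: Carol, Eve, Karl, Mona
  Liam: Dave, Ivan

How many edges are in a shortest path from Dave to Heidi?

Distance 0: Dave.
Distance 1: Liam.
Distance 2: Ivan.
Distance 3: Frank.
Distance 4: Alice, Eve, Karl, Mona.
Distance 5: Heidi, Nora — contains Heidi.

5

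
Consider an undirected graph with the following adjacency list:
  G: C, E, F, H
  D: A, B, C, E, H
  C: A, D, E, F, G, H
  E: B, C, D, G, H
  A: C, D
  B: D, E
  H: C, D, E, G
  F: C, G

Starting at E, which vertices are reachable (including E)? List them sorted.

Start at E.
Its neighbours: B, C, D, G, H.
Then their neighbours: A, F.
Every vertex is now reached.

A, B, C, D, E, F, G, H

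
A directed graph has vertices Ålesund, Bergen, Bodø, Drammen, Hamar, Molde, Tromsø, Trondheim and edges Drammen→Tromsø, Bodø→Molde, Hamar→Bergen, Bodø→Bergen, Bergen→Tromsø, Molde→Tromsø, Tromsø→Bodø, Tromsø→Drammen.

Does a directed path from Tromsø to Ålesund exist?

No

Explore from Tromsø.
Distance 1: reach Bodø, Drammen.
Distance 2: reach Bergen, Molde.
The search from Tromsø is exhausted; no directed path reaches Ålesund.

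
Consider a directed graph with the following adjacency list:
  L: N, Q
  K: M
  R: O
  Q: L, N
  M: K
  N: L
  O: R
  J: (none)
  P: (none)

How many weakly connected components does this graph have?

From J: component {J}.
From K: component {K, M}.
From L: component {L, N, Q}.
From O: component {O, R}.
From P: component {P}.
That's 5 components.

5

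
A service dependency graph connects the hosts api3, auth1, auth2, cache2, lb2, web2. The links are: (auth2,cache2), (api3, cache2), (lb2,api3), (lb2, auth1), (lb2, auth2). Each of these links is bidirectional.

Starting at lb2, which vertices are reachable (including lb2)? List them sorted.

api3, auth1, auth2, cache2, lb2

Start at lb2.
Its neighbours: api3, auth1, auth2.
Then their neighbours: cache2.
Nothing further is reachable.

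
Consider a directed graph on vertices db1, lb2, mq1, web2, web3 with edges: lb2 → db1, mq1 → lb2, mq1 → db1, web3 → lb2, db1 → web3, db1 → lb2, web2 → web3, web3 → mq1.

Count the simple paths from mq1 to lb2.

3

mq1→db1→lb2
mq1→db1→web3→lb2
mq1→lb2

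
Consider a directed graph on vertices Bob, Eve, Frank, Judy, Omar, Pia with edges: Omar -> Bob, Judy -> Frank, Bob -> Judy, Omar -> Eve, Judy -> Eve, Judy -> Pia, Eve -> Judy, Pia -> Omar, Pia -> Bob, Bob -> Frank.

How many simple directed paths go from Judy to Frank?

Judy→Frank
Judy→Pia→Bob→Frank
Judy→Pia→Omar→Bob→Frank

3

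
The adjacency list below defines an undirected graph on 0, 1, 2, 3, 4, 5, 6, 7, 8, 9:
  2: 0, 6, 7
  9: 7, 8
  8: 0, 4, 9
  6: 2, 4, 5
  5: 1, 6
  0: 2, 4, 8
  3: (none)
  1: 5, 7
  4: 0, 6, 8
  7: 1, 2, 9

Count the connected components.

From 0: component {0, 1, 2, 4, 5, 6, 7, 8, 9}.
From 3: component {3}.
That's 2 components.

2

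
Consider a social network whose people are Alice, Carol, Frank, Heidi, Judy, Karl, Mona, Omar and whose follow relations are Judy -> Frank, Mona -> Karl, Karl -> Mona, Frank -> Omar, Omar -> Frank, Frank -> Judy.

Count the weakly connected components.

From Alice: component {Alice}.
From Carol: component {Carol}.
From Frank: component {Frank, Judy, Omar}.
From Heidi: component {Heidi}.
From Karl: component {Karl, Mona}.
That's 5 components.

5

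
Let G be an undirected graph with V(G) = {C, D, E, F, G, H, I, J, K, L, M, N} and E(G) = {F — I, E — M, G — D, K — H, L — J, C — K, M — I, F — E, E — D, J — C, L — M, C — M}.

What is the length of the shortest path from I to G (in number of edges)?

4

Distance 0: I.
Distance 1: F, M.
Distance 2: C, E, L.
Distance 3: D, J, K.
Distance 4: G, H — contains G.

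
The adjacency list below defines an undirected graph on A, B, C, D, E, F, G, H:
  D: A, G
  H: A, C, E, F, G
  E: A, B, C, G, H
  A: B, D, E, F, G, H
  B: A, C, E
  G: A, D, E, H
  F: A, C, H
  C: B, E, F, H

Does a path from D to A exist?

Explore from D.
Distance 1: reach A, G.
Found A.

Yes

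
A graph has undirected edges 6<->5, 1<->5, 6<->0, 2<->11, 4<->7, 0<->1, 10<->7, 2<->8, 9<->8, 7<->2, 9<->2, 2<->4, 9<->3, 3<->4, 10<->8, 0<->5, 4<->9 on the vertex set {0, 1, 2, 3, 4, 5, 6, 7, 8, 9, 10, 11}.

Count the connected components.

2

From 0: component {0, 1, 5, 6}.
From 2: component {2, 3, 4, 7, 8, 9, 10, 11}.
That's 2 components.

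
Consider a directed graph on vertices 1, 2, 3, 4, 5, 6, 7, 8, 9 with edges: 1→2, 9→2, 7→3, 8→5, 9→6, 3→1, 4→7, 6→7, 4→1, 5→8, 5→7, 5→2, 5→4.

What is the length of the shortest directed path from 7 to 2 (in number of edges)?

Distance 0: 7.
Distance 1: 3.
Distance 2: 1.
Distance 3: 2 — contains 2.

3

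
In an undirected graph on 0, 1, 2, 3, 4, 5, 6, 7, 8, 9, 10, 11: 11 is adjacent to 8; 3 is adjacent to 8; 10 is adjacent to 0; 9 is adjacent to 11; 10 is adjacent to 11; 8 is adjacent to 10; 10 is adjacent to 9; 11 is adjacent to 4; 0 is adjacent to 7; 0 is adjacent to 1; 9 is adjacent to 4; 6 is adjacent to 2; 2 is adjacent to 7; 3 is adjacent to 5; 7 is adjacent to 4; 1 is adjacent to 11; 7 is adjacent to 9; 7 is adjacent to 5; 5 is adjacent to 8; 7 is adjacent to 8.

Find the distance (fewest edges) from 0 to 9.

2

Distance 0: 0.
Distance 1: 1, 7, 10.
Distance 2: 2, 4, 5, 8, 9, 11 — contains 9.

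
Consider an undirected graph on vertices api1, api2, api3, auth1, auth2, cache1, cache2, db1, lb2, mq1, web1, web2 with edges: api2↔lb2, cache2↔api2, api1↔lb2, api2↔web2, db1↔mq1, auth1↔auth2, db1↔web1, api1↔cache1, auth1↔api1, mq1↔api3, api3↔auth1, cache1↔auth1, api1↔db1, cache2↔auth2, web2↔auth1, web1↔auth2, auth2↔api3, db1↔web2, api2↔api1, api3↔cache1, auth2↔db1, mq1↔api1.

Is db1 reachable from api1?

Yes

Explore from api1.
Distance 1: reach api2, auth1, cache1, db1, lb2, mq1.
Found db1.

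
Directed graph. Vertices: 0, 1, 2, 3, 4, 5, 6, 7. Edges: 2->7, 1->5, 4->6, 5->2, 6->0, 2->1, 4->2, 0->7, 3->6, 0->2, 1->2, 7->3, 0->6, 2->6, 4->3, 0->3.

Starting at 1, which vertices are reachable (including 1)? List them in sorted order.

0, 1, 2, 3, 5, 6, 7

Start at 1.
Its neighbours: 2, 5.
Then their neighbours: 6, 7.
Then next layer: 0, 3.
Nothing further is reachable.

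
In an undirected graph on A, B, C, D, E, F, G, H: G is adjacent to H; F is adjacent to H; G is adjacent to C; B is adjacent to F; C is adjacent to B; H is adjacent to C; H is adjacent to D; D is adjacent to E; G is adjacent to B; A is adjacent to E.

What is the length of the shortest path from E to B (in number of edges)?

4

Distance 0: E.
Distance 1: A, D.
Distance 2: H.
Distance 3: C, F, G.
Distance 4: B — contains B.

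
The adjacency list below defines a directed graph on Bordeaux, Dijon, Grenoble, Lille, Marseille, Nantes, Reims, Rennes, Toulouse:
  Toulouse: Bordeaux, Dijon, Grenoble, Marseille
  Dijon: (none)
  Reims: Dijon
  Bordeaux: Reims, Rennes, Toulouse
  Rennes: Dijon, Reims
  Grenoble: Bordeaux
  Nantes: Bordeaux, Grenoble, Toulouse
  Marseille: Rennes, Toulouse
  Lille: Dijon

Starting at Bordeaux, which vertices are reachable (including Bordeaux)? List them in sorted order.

Bordeaux, Dijon, Grenoble, Marseille, Reims, Rennes, Toulouse

Start at Bordeaux.
Its neighbours: Reims, Rennes, Toulouse.
Then their neighbours: Dijon, Grenoble, Marseille.
Nothing further is reachable.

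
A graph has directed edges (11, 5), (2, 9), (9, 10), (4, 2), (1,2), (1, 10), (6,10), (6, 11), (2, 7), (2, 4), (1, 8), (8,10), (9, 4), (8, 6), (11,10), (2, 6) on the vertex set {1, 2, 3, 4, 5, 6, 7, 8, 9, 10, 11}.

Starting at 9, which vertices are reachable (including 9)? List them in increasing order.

2, 4, 5, 6, 7, 9, 10, 11

Start at 9.
Its neighbours: 4, 10.
Then their neighbours: 2.
Then next layer: 6, 7.
Then next layer: 11.
Then next layer: 5.
Nothing further is reachable.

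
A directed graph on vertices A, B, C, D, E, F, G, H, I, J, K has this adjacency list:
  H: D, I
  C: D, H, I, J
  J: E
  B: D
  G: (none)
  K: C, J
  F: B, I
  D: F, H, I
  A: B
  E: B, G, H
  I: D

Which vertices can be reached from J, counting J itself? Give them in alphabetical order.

Start at J.
Its neighbours: E.
Then their neighbours: B, G, H.
Then next layer: D, I.
Then next layer: F.
Nothing further is reachable.

B, D, E, F, G, H, I, J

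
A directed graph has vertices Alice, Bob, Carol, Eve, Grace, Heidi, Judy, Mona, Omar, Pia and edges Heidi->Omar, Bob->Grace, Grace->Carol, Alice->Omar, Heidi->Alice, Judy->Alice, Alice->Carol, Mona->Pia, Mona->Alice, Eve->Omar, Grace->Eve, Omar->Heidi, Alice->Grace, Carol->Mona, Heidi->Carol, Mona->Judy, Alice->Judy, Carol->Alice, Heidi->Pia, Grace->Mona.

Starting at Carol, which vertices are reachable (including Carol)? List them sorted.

Alice, Carol, Eve, Grace, Heidi, Judy, Mona, Omar, Pia

Start at Carol.
Its neighbours: Alice, Mona.
Then their neighbours: Grace, Judy, Omar, Pia.
Then next layer: Eve, Heidi.
Nothing further is reachable.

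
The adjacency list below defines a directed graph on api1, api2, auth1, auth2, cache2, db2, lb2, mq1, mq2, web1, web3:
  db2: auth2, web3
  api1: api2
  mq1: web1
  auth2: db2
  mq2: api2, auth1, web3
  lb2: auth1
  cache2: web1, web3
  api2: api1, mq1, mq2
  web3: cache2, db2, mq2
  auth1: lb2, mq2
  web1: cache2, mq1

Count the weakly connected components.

From api1: component {api1, api2, auth1, auth2, cache2, db2, lb2, mq1, mq2, web1, web3}.
That's 1 component.

1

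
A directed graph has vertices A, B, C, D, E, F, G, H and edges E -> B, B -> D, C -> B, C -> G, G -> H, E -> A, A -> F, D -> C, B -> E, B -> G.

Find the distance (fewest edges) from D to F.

5

Distance 0: D.
Distance 1: C.
Distance 2: B, G.
Distance 3: E, H.
Distance 4: A.
Distance 5: F — contains F.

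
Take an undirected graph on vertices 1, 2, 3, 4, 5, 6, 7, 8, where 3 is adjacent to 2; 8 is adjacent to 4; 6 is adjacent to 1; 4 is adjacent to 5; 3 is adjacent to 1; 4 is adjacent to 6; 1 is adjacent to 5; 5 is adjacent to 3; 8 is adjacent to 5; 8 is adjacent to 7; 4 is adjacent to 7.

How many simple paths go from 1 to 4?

1–3–5–4
1–3–5–8–4
1–3–5–8–7–4
1–5–4
1–5–8–4
1–5–8–7–4
1–6–4

7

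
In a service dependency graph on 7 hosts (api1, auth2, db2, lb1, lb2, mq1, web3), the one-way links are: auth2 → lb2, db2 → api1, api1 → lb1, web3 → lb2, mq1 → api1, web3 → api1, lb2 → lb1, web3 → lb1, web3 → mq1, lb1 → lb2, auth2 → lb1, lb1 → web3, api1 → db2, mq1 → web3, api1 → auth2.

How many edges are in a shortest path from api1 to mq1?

Distance 0: api1.
Distance 1: auth2, db2, lb1.
Distance 2: lb2, web3.
Distance 3: mq1 — contains mq1.

3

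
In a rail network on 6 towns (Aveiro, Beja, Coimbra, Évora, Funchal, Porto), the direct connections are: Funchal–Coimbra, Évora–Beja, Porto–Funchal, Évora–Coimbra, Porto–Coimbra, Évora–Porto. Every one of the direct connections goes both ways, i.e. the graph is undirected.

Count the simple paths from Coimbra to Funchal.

3

Coimbra–Évora–Porto–Funchal
Coimbra–Funchal
Coimbra–Porto–Funchal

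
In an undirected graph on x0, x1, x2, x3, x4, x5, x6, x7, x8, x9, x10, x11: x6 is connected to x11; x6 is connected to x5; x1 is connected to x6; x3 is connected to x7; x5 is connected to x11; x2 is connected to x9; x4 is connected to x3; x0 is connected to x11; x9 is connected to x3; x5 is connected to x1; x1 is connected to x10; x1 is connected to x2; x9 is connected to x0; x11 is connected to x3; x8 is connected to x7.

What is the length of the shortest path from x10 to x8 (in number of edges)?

Distance 0: x10.
Distance 1: x1.
Distance 2: x2, x5, x6.
Distance 3: x9, x11.
Distance 4: x0, x3.
Distance 5: x4, x7.
Distance 6: x8 — contains x8.

6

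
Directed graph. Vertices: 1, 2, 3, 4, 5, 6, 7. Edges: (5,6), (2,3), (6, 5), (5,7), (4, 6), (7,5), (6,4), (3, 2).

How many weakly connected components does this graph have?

From 1: component {1}.
From 2: component {2, 3}.
From 4: component {4, 5, 6, 7}.
That's 3 components.

3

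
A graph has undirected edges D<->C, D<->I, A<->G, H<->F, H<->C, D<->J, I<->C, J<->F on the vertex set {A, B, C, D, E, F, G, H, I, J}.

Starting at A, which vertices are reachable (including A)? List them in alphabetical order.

A, G

Start at A.
Its neighbours: G.
Nothing further is reachable.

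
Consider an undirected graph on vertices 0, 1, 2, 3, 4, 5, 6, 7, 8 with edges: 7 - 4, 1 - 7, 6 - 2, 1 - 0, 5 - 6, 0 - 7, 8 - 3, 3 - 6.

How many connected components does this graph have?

From 0: component {0, 1, 4, 7}.
From 2: component {2, 3, 5, 6, 8}.
That's 2 components.

2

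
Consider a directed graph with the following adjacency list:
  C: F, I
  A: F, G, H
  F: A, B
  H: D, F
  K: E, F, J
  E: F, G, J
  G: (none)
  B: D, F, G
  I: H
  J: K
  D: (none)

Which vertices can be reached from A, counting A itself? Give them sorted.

A, B, D, F, G, H

Start at A.
Its neighbours: F, G, H.
Then their neighbours: B, D.
Nothing further is reachable.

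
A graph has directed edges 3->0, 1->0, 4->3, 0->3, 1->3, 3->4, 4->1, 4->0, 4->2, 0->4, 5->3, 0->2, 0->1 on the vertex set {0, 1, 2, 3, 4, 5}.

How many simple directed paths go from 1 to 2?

7

1→0→2
1→0→3→4→2
1→0→4→2
1→3→0→2
1→3→0→4→2
1→3→4→0→2
1→3→4→2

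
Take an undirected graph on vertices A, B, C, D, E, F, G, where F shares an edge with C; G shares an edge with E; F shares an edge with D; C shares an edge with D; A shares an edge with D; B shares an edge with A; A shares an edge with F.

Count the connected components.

From A: component {A, B, C, D, F}.
From E: component {E, G}.
That's 2 components.

2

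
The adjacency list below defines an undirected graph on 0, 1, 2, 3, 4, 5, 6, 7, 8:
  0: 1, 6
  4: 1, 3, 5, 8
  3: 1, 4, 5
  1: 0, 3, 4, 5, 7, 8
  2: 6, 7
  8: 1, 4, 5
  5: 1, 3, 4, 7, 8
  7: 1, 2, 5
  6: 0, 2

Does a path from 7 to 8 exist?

Explore from 7.
Distance 1: reach 1, 2, 5.
Distance 2: reach 0, 3, 4, 6, 8.
Found 8.

Yes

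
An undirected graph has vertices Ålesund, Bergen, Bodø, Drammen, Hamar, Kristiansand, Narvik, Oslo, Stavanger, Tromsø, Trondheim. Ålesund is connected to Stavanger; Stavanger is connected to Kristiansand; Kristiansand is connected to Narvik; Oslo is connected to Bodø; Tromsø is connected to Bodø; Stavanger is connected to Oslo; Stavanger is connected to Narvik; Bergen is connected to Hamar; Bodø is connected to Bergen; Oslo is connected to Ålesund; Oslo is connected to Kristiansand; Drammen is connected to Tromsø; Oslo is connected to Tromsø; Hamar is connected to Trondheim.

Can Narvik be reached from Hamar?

Yes

Explore from Hamar.
Distance 1: reach Bergen, Trondheim.
Distance 2: reach Bodø.
Distance 3: reach Oslo, Tromsø.
Distance 4: reach Ålesund, Drammen, Kristiansand, Stavanger.
Distance 5: reach Narvik.
Found Narvik.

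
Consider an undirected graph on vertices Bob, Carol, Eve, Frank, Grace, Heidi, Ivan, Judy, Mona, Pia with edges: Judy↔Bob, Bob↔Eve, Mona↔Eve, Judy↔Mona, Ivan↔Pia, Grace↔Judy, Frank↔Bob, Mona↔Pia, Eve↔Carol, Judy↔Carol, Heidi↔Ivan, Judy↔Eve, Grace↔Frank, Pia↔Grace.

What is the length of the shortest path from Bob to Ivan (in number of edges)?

Distance 0: Bob.
Distance 1: Eve, Frank, Judy.
Distance 2: Carol, Grace, Mona.
Distance 3: Pia.
Distance 4: Ivan — contains Ivan.

4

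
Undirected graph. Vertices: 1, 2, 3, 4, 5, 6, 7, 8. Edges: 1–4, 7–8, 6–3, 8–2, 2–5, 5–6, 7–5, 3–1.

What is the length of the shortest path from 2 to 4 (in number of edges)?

5

Distance 0: 2.
Distance 1: 5, 8.
Distance 2: 6, 7.
Distance 3: 3.
Distance 4: 1.
Distance 5: 4 — contains 4.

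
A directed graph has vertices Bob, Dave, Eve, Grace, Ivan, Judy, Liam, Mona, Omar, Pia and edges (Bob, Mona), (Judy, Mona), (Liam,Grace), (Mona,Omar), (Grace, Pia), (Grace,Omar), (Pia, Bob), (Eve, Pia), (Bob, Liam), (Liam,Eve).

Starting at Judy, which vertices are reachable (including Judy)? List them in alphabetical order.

Start at Judy.
Its neighbours: Mona.
Then their neighbours: Omar.
Nothing further is reachable.

Judy, Mona, Omar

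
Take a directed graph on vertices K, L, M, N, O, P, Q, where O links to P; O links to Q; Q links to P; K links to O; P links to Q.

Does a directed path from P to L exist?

Explore from P.
Distance 1: reach Q.
The search from P is exhausted; no directed path reaches L.

No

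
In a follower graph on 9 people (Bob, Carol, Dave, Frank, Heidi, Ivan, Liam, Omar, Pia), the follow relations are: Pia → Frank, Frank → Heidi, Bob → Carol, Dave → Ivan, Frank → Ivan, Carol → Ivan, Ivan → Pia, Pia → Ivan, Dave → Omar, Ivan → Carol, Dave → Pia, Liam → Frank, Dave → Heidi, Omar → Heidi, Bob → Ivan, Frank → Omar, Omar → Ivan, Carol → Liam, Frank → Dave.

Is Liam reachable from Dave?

Explore from Dave.
Distance 1: reach Heidi, Ivan, Omar, Pia.
Distance 2: reach Carol, Frank.
Distance 3: reach Liam.
Found Liam.

Yes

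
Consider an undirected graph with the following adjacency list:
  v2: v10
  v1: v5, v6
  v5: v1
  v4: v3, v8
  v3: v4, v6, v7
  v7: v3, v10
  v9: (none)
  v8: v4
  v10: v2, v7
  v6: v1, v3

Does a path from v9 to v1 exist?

No

v9 has no edges, so nothing is reachable from it.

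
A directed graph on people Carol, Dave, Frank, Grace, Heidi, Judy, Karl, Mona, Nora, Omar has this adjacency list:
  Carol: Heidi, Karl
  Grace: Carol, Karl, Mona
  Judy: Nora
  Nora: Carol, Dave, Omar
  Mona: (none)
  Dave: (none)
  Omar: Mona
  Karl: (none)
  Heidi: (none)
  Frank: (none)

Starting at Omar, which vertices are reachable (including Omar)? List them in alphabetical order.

Mona, Omar

Start at Omar.
Its neighbours: Mona.
Nothing further is reachable.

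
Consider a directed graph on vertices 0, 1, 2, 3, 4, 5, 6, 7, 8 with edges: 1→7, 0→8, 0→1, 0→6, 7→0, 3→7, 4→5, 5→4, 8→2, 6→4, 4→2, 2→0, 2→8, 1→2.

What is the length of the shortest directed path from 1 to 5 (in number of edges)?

Distance 0: 1.
Distance 1: 2, 7.
Distance 2: 0, 8.
Distance 3: 6.
Distance 4: 4.
Distance 5: 5 — contains 5.

5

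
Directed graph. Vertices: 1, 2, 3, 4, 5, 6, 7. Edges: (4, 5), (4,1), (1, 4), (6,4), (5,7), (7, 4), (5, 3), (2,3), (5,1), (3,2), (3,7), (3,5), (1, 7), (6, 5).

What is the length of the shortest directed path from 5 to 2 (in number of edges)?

Distance 0: 5.
Distance 1: 1, 3, 7.
Distance 2: 2, 4 — contains 2.

2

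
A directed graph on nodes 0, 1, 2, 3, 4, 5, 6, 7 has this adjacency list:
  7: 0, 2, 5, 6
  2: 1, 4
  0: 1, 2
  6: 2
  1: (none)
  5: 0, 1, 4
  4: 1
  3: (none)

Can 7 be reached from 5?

No

Explore from 5.
Distance 1: reach 0, 1, 4.
Distance 2: reach 2.
The search from 5 is exhausted; no directed path reaches 7.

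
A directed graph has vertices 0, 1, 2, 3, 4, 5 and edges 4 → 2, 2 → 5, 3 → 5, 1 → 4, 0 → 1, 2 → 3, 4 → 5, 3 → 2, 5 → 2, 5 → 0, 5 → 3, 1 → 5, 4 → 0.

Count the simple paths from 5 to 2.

5→0→1→4→2
5→2
5→3→2

3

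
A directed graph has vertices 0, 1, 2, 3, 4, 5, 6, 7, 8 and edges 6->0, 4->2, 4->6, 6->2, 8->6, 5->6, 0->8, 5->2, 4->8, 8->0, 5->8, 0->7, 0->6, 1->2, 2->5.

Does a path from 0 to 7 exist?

Explore from 0.
Distance 1: reach 6, 7, 8.
Found 7.

Yes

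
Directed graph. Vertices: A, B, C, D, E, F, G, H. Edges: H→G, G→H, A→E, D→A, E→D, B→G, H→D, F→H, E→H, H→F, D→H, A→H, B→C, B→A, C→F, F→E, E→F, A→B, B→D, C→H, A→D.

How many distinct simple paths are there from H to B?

H→D→A→B
H→F→E→D→A→B

2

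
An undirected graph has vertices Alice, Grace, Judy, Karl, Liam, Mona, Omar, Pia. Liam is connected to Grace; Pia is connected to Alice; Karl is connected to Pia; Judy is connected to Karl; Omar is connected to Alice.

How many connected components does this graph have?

3

From Alice: component {Alice, Judy, Karl, Omar, Pia}.
From Grace: component {Grace, Liam}.
From Mona: component {Mona}.
That's 3 components.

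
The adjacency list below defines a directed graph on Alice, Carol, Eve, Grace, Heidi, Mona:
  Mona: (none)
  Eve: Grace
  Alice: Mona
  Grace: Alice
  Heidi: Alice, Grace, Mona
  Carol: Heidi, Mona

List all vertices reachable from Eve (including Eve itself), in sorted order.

Alice, Eve, Grace, Mona

Start at Eve.
Its neighbours: Grace.
Then their neighbours: Alice.
Then next layer: Mona.
Nothing further is reachable.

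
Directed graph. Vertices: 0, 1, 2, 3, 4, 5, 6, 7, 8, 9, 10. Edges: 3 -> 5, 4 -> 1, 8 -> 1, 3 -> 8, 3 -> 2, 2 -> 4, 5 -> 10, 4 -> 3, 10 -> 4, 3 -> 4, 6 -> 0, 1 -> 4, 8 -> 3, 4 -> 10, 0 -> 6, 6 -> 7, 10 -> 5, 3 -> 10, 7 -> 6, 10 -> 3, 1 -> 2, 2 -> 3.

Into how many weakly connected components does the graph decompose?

3

From 0: component {0, 6, 7}.
From 1: component {1, 2, 3, 4, 5, 8, 10}.
From 9: component {9}.
That's 3 components.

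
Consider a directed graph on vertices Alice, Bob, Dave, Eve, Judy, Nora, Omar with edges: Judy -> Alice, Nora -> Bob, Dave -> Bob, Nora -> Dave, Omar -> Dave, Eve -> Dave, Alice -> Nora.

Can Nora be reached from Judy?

Explore from Judy.
Distance 1: reach Alice.
Distance 2: reach Nora.
Found Nora.

Yes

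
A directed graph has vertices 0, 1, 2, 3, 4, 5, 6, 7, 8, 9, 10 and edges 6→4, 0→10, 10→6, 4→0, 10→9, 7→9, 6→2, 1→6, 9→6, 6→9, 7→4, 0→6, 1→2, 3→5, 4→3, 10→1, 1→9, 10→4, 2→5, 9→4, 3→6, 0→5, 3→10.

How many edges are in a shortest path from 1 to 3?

Distance 0: 1.
Distance 1: 2, 6, 9.
Distance 2: 4, 5.
Distance 3: 0, 3 — contains 3.

3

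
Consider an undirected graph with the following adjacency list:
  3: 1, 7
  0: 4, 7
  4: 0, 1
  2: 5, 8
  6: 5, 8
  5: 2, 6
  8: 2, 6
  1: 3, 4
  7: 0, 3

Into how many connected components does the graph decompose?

2

From 0: component {0, 1, 3, 4, 7}.
From 2: component {2, 5, 6, 8}.
That's 2 components.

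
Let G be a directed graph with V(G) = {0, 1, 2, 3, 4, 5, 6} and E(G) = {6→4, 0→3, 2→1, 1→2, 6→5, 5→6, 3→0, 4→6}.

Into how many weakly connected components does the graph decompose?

3

From 0: component {0, 3}.
From 1: component {1, 2}.
From 4: component {4, 5, 6}.
That's 3 components.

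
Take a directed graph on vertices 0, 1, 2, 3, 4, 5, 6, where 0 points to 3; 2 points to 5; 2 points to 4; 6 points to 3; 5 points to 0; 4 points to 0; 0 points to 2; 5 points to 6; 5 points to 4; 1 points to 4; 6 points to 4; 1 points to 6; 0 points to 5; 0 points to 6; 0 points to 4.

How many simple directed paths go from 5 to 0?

3

5→0
5→4→0
5→6→4→0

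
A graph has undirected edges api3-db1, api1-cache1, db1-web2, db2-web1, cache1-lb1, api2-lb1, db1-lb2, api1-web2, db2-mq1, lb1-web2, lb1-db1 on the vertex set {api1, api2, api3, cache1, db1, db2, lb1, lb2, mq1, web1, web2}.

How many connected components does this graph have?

From api1: component {api1, api2, api3, cache1, db1, lb1, lb2, web2}.
From db2: component {db2, mq1, web1}.
That's 2 components.

2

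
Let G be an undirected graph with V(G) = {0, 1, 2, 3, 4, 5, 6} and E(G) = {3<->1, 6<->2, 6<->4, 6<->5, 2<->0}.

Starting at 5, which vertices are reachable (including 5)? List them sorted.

Start at 5.
Its neighbours: 6.
Then their neighbours: 2, 4.
Then next layer: 0.
Nothing further is reachable.

0, 2, 4, 5, 6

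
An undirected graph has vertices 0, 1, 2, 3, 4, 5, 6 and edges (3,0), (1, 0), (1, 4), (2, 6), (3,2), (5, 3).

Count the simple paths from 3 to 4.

1

3–0–1–4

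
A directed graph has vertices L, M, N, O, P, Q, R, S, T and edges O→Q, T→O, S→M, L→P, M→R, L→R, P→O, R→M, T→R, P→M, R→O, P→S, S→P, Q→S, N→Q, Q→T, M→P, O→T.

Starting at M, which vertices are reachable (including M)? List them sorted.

M, O, P, Q, R, S, T

Start at M.
Its neighbours: P, R.
Then their neighbours: O, S.
Then next layer: Q, T.
Nothing further is reachable.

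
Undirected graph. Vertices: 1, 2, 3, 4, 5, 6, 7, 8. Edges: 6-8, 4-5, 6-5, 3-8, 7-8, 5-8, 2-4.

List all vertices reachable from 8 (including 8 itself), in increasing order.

2, 3, 4, 5, 6, 7, 8

Start at 8.
Its neighbours: 3, 5, 6, 7.
Then their neighbours: 4.
Then next layer: 2.
Nothing further is reachable.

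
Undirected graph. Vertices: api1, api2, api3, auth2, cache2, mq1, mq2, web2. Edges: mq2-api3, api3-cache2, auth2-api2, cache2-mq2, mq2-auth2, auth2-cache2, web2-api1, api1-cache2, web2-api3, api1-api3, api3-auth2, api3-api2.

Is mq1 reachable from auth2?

Explore from auth2.
Distance 1: reach api2, api3, cache2, mq2.
Distance 2: reach api1, web2.
The search is exhausted without reaching mq1; it lies in a different component.

No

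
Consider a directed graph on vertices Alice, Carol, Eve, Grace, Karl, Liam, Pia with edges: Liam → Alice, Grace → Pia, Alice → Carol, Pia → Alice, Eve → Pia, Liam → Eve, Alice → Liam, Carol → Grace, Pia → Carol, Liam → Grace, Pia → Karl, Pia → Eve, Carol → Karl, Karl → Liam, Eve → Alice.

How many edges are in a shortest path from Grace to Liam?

Distance 0: Grace.
Distance 1: Pia.
Distance 2: Alice, Carol, Eve, Karl.
Distance 3: Liam — contains Liam.

3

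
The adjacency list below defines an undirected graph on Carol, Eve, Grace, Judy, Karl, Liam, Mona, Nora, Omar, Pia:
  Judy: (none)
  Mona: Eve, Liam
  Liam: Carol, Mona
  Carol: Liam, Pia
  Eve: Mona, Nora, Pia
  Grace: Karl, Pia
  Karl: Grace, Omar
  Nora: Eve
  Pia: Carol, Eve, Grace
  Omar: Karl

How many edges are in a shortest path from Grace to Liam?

Distance 0: Grace.
Distance 1: Karl, Pia.
Distance 2: Carol, Eve, Omar.
Distance 3: Liam, Mona, Nora — contains Liam.

3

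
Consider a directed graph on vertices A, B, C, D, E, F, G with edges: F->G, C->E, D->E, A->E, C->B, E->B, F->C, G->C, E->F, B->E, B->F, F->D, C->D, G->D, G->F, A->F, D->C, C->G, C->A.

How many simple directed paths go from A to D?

15

A→E→B→F→C→D
A→E→B→F→C→G→D
A→E→B→F→D
A→E→B→F→G→C→D
A→E→B→F→G→D
A→E→F→C→D
A→E→F→C→G→D
A→E→F→D
A→E→F→G→C→D
A→E→F→G→D
A→F→C→D
A→F→C→G→D
A→F→D
A→F→G→C→D
A→F→G→D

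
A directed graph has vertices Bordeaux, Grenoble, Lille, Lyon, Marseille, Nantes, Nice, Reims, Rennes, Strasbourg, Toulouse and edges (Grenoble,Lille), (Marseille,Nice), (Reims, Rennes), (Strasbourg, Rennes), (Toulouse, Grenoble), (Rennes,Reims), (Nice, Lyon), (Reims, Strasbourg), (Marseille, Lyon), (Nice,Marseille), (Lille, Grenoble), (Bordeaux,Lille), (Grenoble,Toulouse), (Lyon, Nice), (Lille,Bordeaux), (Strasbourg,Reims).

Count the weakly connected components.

From Bordeaux: component {Bordeaux, Grenoble, Lille, Toulouse}.
From Lyon: component {Lyon, Marseille, Nice}.
From Nantes: component {Nantes}.
From Reims: component {Reims, Rennes, Strasbourg}.
That's 4 components.

4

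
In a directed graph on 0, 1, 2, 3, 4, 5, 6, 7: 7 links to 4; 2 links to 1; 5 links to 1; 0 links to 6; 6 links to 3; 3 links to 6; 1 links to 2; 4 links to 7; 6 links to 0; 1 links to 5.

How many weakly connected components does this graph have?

3

From 0: component {0, 3, 6}.
From 1: component {1, 2, 5}.
From 4: component {4, 7}.
That's 3 components.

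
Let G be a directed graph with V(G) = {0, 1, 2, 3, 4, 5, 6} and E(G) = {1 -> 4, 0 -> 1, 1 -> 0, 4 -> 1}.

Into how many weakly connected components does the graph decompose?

From 0: component {0, 1, 4}.
From 2: component {2}.
From 3: component {3}.
From 5: component {5}.
From 6: component {6}.
That's 5 components.

5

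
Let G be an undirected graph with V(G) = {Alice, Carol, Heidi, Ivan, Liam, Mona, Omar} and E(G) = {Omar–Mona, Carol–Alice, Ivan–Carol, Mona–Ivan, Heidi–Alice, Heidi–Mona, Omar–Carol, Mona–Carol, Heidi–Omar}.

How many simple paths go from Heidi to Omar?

7

Heidi–Alice–Carol–Ivan–Mona–Omar
Heidi–Alice–Carol–Mona–Omar
Heidi–Alice–Carol–Omar
Heidi–Mona–Carol–Omar
Heidi–Mona–Ivan–Carol–Omar
Heidi–Mona–Omar
Heidi–Omar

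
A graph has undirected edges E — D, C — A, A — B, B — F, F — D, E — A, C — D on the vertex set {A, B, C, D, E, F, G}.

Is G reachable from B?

Explore from B.
Distance 1: reach A, F.
Distance 2: reach C, D, E.
The search is exhausted without reaching G; it lies in a different component.

No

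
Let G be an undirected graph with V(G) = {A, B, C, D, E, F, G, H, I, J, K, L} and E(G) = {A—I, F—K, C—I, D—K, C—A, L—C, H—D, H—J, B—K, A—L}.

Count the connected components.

4

From A: component {A, C, I, L}.
From B: component {B, D, F, H, J, K}.
From E: component {E}.
From G: component {G}.
That's 4 components.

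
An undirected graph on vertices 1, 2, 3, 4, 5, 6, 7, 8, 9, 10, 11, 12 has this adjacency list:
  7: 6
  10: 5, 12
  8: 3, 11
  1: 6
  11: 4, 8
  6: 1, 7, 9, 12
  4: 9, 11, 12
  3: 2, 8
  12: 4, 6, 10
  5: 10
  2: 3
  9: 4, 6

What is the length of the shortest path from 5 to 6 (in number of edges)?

3

Distance 0: 5.
Distance 1: 10.
Distance 2: 12.
Distance 3: 4, 6 — contains 6.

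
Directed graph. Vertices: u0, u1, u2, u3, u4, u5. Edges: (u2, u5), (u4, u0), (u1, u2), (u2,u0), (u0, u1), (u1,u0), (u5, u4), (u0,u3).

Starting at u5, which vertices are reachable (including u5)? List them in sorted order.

Start at u5.
Its neighbours: u4.
Then their neighbours: u0.
Then next layer: u1, u3.
Then next layer: u2.
Every vertex is now reached.

u0, u1, u2, u3, u4, u5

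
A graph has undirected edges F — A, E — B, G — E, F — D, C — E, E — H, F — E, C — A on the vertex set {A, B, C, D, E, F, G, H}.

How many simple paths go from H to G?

H–E–G

1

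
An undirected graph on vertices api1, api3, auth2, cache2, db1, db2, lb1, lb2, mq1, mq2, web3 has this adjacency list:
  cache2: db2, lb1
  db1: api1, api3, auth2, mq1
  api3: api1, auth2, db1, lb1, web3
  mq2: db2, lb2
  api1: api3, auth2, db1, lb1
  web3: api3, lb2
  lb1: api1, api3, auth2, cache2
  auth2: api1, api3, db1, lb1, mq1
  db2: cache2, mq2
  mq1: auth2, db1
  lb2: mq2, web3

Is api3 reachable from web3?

Yes

Explore from web3.
Distance 1: reach api3, lb2.
Found api3.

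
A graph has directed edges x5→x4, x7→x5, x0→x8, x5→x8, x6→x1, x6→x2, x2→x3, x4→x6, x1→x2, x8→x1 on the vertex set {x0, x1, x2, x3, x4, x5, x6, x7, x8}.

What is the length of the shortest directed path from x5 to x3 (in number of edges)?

Distance 0: x5.
Distance 1: x4, x8.
Distance 2: x1, x6.
Distance 3: x2.
Distance 4: x3 — contains x3.

4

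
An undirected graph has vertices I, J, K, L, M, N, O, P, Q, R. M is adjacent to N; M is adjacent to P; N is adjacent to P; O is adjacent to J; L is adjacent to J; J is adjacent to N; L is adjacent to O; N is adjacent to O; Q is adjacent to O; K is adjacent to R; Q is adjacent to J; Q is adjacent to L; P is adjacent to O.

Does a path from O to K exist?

No

Explore from O.
Distance 1: reach J, L, N, P, Q.
Distance 2: reach M.
The search is exhausted without reaching K; it lies in a different component.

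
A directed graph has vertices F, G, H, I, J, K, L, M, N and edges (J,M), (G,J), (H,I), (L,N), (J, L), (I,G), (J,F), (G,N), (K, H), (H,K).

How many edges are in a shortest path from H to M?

Distance 0: H.
Distance 1: I, K.
Distance 2: G.
Distance 3: J, N.
Distance 4: F, L, M — contains M.

4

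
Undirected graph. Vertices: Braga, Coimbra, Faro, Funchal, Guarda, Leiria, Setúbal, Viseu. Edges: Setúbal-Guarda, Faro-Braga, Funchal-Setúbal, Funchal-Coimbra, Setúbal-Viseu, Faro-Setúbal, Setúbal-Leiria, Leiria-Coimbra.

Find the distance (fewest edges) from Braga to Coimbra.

Distance 0: Braga.
Distance 1: Faro.
Distance 2: Setúbal.
Distance 3: Funchal, Guarda, Leiria, Viseu.
Distance 4: Coimbra — contains Coimbra.

4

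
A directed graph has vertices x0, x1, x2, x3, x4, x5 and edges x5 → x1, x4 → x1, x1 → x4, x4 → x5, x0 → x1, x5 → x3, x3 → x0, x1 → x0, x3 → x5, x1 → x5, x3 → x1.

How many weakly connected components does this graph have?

From x0: component {x0, x1, x3, x4, x5}.
From x2: component {x2}.
That's 2 components.

2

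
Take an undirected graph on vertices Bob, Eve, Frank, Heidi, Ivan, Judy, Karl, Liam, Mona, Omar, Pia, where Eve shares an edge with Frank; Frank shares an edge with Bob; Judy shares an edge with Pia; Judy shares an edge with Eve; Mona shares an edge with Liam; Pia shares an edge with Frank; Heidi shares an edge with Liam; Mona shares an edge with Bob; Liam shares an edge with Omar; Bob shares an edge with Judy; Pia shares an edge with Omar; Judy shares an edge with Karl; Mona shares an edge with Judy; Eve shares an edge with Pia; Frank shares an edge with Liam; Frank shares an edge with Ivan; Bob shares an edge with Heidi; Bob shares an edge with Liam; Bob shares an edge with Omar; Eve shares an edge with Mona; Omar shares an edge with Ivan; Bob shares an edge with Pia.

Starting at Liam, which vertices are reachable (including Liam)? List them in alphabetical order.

Start at Liam.
Its neighbours: Bob, Frank, Heidi, Mona, Omar.
Then their neighbours: Eve, Ivan, Judy, Pia.
Then next layer: Karl.
Every vertex is now reached.

Bob, Eve, Frank, Heidi, Ivan, Judy, Karl, Liam, Mona, Omar, Pia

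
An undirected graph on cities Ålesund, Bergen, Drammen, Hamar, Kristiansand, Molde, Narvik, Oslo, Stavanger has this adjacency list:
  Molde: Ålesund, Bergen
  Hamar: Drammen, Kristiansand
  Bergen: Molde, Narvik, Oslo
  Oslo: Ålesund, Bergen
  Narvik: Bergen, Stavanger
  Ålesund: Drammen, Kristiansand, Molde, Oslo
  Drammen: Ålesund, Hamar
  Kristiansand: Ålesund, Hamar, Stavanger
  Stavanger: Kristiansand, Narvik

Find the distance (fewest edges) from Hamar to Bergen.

Distance 0: Hamar.
Distance 1: Drammen, Kristiansand.
Distance 2: Ålesund, Stavanger.
Distance 3: Molde, Narvik, Oslo.
Distance 4: Bergen — contains Bergen.

4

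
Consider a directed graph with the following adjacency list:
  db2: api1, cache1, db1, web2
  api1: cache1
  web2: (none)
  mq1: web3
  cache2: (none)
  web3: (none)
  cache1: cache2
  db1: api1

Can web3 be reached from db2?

Explore from db2.
Distance 1: reach api1, cache1, db1, web2.
Distance 2: reach cache2.
The search from db2 is exhausted; no directed path reaches web3.

No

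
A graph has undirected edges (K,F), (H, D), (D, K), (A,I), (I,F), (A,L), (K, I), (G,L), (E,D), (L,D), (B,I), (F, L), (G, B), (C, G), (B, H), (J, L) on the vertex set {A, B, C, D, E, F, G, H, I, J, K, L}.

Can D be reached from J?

Explore from J.
Distance 1: reach L.
Distance 2: reach A, D, F, G.
Found D.

Yes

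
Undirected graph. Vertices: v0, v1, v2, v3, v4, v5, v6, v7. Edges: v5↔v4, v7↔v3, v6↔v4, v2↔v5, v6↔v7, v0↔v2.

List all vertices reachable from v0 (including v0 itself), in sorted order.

Start at v0.
Its neighbours: v2.
Then their neighbours: v5.
Then next layer: v4.
Then next layer: v6.
Then next layer: v7.
Then next layer: v3.
Nothing further is reachable.

v0, v2, v3, v4, v5, v6, v7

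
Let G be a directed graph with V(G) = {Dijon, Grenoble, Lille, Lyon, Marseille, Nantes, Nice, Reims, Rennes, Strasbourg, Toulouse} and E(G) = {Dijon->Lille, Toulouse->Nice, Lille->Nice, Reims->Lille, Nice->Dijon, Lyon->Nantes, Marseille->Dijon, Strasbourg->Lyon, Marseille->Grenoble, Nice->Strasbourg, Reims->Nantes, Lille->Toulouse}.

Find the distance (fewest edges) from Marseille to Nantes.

6

Distance 0: Marseille.
Distance 1: Dijon, Grenoble.
Distance 2: Lille.
Distance 3: Nice, Toulouse.
Distance 4: Strasbourg.
Distance 5: Lyon.
Distance 6: Nantes — contains Nantes.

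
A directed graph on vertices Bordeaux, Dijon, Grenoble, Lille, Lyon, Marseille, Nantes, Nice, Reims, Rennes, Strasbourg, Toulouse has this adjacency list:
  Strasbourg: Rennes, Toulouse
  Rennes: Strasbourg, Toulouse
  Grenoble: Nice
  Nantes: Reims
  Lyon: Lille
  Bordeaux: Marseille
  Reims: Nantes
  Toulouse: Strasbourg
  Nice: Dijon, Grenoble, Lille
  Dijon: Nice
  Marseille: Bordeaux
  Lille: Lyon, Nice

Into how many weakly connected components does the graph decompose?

4

From Bordeaux: component {Bordeaux, Marseille}.
From Dijon: component {Dijon, Grenoble, Lille, Lyon, Nice}.
From Nantes: component {Nantes, Reims}.
From Rennes: component {Rennes, Strasbourg, Toulouse}.
That's 4 components.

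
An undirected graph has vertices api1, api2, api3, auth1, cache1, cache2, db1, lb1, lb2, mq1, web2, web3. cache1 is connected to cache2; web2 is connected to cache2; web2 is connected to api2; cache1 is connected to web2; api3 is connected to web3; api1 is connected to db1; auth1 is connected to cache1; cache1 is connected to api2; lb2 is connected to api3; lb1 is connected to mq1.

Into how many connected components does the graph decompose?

From api1: component {api1, db1}.
From api2: component {api2, auth1, cache1, cache2, web2}.
From api3: component {api3, lb2, web3}.
From lb1: component {lb1, mq1}.
That's 4 components.

4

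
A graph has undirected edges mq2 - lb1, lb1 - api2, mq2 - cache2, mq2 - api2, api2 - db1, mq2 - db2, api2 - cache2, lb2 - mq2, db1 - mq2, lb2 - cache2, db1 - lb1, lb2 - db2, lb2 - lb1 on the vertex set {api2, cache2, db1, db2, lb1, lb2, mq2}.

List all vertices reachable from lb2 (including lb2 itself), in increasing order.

api2, cache2, db1, db2, lb1, lb2, mq2

Start at lb2.
Its neighbours: cache2, db2, lb1, mq2.
Then their neighbours: api2, db1.
Every vertex is now reached.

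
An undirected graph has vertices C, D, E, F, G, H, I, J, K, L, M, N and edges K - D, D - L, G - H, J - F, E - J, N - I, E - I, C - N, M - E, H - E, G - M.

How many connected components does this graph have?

2

From C: component {C, E, F, G, H, I, J, M, N}.
From D: component {D, K, L}.
That's 2 components.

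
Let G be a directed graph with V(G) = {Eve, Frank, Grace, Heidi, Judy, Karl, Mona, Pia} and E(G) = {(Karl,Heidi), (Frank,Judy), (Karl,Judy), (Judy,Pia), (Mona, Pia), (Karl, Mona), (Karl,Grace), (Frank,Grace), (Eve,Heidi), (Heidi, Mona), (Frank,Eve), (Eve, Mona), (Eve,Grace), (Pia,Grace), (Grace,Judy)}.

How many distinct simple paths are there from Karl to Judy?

4

Karl→Grace→Judy
Karl→Heidi→Mona→Pia→Grace→Judy
Karl→Judy
Karl→Mona→Pia→Grace→Judy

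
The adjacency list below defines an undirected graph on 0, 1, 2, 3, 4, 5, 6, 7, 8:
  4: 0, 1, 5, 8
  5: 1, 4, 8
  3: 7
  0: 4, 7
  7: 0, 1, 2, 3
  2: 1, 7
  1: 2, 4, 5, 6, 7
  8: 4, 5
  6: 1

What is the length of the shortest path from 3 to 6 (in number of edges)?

Distance 0: 3.
Distance 1: 7.
Distance 2: 0, 1, 2.
Distance 3: 4, 5, 6 — contains 6.

3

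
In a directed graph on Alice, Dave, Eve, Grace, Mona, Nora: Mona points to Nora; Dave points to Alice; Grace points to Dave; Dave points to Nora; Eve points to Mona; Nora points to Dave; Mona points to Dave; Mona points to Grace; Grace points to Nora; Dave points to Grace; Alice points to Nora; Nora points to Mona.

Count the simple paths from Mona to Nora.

Mona→Dave→Alice→Nora
Mona→Dave→Grace→Nora
Mona→Dave→Nora
Mona→Grace→Dave→Alice→Nora
Mona→Grace→Dave→Nora
Mona→Grace→Nora
Mona→Nora

7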